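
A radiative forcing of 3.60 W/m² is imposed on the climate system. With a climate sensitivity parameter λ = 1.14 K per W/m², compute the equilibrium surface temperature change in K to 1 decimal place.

ΔT = λ ΔF = 1.14 × 3.60 = 4.1040 K.

ΔT = 4.1 K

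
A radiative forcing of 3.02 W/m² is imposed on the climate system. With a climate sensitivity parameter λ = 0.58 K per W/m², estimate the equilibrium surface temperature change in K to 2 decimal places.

ΔT = 1.75 K

ΔT = λ ΔF = 0.58 × 3.02 = 1.7516 K.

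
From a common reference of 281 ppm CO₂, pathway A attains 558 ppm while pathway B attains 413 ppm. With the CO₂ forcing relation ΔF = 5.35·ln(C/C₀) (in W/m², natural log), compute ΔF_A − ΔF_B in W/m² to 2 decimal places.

ΔF_A − ΔF_B = 1.61 W/m²

ΔF_A = 5.35 ln(558/281) = 5.35 × 0.68600 = 3.6701 W/m².
ΔF_B = 5.35 ln(413/281) = 5.35 × 0.38509 = 2.0602 W/m².
Difference: 3.6701 − 2.0602 = 1.6099 W/m².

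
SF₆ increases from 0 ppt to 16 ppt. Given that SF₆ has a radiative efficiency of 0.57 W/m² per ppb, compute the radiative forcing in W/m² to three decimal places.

ΔF = 0.009 W/m²

SF₆: Δ = 16 − 0 = 16 ppt = 0.016 ppb; ΔF = 0.57 × 0.016 = 0.0091 W/m².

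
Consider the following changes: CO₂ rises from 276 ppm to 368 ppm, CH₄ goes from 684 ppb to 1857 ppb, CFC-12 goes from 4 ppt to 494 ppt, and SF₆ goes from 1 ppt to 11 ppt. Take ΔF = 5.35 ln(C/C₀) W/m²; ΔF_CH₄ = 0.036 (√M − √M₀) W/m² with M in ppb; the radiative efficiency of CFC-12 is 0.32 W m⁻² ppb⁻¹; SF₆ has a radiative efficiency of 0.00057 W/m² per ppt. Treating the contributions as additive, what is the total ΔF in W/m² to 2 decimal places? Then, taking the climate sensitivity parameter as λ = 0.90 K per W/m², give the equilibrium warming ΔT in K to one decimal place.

ΔF = 2.31 W/m²; ΔT = 2.1 K

CO₂: 5.35 × ln(368/276) = 5.35 × ln(1.33333) = 5.35 × 0.28768 = 1.5391 W/m².
CH₄: 0.036 × (√1857 − √684) = 0.036 × (43.0929 − 26.1534) = 0.036 × 16.9395 = 0.6098 W/m².
CFC-12: Δ = 494 − 4 = 490 ppt = 0.490 ppb; ΔF = 0.32 × 0.490 = 0.1568 W/m².
SF₆: ΔF = 0.00057 × (11 − 1) = 0.00057 × 10 = 0.0057 W/m².
Total ΔF = 1.5391 + 0.6098 + 0.1568 + 0.0057 = 2.3114 W/m².
ΔT = λ ΔF = 0.90 × 2.31 = 2.0790 K.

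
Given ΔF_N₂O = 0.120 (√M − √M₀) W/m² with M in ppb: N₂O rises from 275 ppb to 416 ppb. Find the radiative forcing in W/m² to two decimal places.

ΔF = 0.46 W/m²

N₂O: 0.120 × (√416 − √275) = 0.120 × (20.3961 − 16.5831) = 0.120 × 3.8130 = 0.4576 W/m².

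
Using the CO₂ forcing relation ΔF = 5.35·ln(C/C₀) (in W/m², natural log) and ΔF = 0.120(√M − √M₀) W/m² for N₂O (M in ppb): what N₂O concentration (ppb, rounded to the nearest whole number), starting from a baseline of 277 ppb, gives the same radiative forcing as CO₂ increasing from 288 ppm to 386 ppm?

CO₂ forcing: 5.35 × ln(386/288) = 5.35 × 0.292877 = 1.56689 W/m².
Set 0.120(√M − √277) = 1.56689: √M = 1.56689/0.120 + √277 = 13.0574 + 16.6433 = 29.7007.
M = (29.7007)² = 882.13 ppb.

M ≈ 882 ppb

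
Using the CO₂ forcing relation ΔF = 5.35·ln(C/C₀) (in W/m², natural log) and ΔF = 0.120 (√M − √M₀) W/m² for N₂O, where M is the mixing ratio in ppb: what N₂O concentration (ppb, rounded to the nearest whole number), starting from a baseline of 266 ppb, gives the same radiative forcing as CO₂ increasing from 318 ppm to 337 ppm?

M ≈ 357 ppb

CO₂ forcing: 5.35 × ln(337/318) = 5.35 × 0.058032 = 0.31047 W/m².
Set 0.120(√M − √266) = 0.31047: √M = 0.31047/0.120 + √266 = 2.5873 + 16.3095 = 18.8968.
M = (18.8968)² = 357.09 ppb.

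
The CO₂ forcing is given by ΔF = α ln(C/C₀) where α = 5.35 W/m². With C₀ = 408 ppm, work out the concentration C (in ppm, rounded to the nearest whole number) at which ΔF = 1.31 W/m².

Set 5.35 ln(C/408) = 1.31, so ln(C/408) = 1.31/5.35 = 0.24486.
Then C/408 = e^0.24486 = 1.27744, giving C = 408 × 1.27744 = 521.20 ppm.

C ≈ 521 ppm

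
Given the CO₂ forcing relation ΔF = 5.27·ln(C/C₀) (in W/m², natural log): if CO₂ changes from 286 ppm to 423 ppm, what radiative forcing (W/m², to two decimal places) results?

ΔF = 2.06 W/m²

CO₂: 5.27 × ln(423/286) = 5.27 × ln(1.47902) = 5.27 × 0.39138 = 2.0626 W/m².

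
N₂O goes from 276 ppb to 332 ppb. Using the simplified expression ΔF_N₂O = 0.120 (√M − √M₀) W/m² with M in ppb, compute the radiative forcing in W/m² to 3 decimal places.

ΔF = 0.193 W/m²

N₂O: 0.120 × (√332 − √276) = 0.120 × (18.2209 − 16.6132) = 0.120 × 1.6077 = 0.1929 W/m².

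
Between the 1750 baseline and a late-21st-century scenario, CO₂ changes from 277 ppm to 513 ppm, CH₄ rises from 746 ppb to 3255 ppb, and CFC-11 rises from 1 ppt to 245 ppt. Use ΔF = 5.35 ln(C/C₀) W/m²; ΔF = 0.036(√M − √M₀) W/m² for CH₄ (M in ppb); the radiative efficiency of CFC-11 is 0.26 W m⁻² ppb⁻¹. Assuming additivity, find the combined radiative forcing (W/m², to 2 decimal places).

CO₂: 5.35 × ln(513/277) = 5.35 × ln(1.85199) = 5.35 × 0.61626 = 3.2970 W/m².
CH₄: 0.036 × (√3255 − √746) = 0.036 × (57.0526 − 27.3130) = 0.036 × 29.7396 = 1.0706 W/m².
CFC-11: Δ = 245 − 1 = 244 ppt = 0.244 ppb; ΔF = 0.26 × 0.244 = 0.0634 W/m².
Total ΔF = 3.2970 + 1.0706 + 0.0634 = 4.4310 W/m².

ΔF = 4.43 W/m²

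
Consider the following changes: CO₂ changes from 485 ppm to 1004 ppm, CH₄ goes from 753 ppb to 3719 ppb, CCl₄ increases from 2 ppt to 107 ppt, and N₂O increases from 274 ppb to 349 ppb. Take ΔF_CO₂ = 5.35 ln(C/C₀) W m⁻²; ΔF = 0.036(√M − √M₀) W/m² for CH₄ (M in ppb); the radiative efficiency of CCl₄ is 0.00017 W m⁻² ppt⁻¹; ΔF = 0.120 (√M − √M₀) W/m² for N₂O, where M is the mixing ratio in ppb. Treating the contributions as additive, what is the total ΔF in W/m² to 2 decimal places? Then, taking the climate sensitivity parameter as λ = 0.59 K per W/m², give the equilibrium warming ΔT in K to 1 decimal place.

CO₂: 5.35 × ln(1004/485) = 5.35 × ln(2.07010) = 5.35 × 0.72760 = 3.8927 W/m².
CH₄: 0.036 × (√3719 − √753) = 0.036 × (60.9836 − 27.4408) = 0.036 × 33.5428 = 1.2075 W/m².
CCl₄: ΔF = 0.00017 × (107 − 2) = 0.00017 × 105 = 0.0179 W/m².
N₂O: 0.120 × (√349 − √274) = 0.120 × (18.6815 − 16.5529) = 0.120 × 2.1286 = 0.2554 W/m².
Total ΔF = 3.8927 + 1.2075 + 0.0179 + 0.2554 = 5.3735 W/m².
ΔT = λ ΔF = 0.59 × 5.37 = 3.1683 K.

ΔF = 5.37 W/m²; ΔT = 3.2 K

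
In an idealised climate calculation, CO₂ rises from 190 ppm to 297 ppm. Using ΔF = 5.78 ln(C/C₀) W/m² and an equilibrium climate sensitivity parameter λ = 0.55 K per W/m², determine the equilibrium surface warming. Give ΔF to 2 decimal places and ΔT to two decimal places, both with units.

ΔF = 2.58 W/m²; ΔT = 1.42 K

CO₂: 5.78 × ln(297/190) = 5.78 × ln(1.56316) = 5.78 × 0.44671 = 2.5820 W/m².
ΔT = λ ΔF = 0.55 × 2.58 = 1.4190 K.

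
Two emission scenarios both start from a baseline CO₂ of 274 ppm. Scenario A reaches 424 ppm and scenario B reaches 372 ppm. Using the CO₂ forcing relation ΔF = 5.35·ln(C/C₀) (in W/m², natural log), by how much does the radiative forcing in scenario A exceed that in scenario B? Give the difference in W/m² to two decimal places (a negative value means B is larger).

ΔF_A = 5.35 ln(424/274) = 5.35 × 0.43661 = 2.3359 W/m².
ΔF_B = 5.35 ln(372/274) = 5.35 × 0.30577 = 1.6359 W/m².
Difference: 2.3359 − 1.6359 = 0.7000 W/m².
(Equivalently, ΔF_A − ΔF_B = 5.35 ln(424/372) = 5.35 × 0.13084 = 0.7000 W/m².)

ΔF_A − ΔF_B = 0.70 W/m²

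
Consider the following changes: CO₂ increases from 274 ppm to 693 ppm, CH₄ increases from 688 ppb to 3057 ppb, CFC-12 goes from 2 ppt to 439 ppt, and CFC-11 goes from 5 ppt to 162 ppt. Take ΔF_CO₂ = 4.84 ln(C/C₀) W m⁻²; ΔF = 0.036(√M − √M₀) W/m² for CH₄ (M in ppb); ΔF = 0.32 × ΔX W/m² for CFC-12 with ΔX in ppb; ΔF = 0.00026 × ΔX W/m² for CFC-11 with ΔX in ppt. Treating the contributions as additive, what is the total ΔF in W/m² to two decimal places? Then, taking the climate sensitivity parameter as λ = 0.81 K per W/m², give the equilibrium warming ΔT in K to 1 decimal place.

CO₂: 4.84 × ln(693/274) = 4.84 × ln(2.52920) = 4.84 × 0.92790 = 4.4910 W/m².
CH₄: 0.036 × (√3057 − √688) = 0.036 × (55.2901 − 26.2298) = 0.036 × 29.0603 = 1.0462 W/m².
CFC-12: Δ = 439 − 2 = 437 ppt = 0.437 ppb; ΔF = 0.32 × 0.437 = 0.1398 W/m².
CFC-11: ΔF = 0.00026 × (162 − 5) = 0.00026 × 157 = 0.0408 W/m².
Total ΔF = 4.4910 + 1.0462 + 0.1398 + 0.0408 = 5.7178 W/m².
ΔT = λ ΔF = 0.81 × 5.72 = 4.6332 K.

ΔF = 5.72 W/m²; ΔT = 4.6 K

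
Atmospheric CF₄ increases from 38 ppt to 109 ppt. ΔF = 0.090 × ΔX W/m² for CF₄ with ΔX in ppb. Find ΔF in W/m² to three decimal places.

ΔF = 0.006 W/m²

CF₄: Δ = 109 − 38 = 71 ppt = 0.071 ppb; ΔF = 0.090 × 0.071 = 0.0064 W/m².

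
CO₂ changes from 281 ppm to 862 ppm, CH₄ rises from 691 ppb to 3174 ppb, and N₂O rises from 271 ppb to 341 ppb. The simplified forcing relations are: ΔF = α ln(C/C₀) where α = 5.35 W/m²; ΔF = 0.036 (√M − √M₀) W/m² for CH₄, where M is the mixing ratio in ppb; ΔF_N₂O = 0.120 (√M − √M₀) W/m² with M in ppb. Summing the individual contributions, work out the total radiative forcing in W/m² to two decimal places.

CO₂: 5.35 × ln(862/281) = 5.35 × ln(3.06762) = 5.35 × 1.12090 = 5.9968 W/m².
CH₄: 0.036 × (√3174 − √691) = 0.036 × (56.3383 − 26.2869) = 0.036 × 30.0514 = 1.0819 W/m².
N₂O: 0.120 × (√341 − √271) = 0.120 × (18.4662 − 16.4621) = 0.120 × 2.0041 = 0.2405 W/m².
Total ΔF = 5.9968 + 1.0819 + 0.2405 = 7.3192 W/m².

ΔF = 7.32 W/m²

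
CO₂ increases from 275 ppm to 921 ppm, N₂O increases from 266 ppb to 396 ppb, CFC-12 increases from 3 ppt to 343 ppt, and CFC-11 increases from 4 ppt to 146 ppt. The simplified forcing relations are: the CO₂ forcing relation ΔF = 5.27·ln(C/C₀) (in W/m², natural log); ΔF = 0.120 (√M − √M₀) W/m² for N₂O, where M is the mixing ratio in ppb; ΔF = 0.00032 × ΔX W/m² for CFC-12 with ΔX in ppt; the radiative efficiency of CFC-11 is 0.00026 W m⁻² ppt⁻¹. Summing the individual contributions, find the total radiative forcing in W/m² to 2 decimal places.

CO₂: 5.27 × ln(921/275) = 5.27 × ln(3.34909) = 5.27 × 1.20869 = 6.3698 W/m².
N₂O: 0.120 × (√396 − √266) = 0.120 × (19.8997 − 16.3095) = 0.120 × 3.5902 = 0.4308 W/m².
CFC-12: ΔF = 0.00032 × (343 − 3) = 0.00032 × 340 = 0.1088 W/m².
CFC-11: ΔF = 0.00026 × (146 − 4) = 0.00026 × 142 = 0.0369 W/m².
Total ΔF = 6.3698 + 0.4308 + 0.1088 + 0.0369 = 6.9463 W/m².

ΔF = 6.95 W/m²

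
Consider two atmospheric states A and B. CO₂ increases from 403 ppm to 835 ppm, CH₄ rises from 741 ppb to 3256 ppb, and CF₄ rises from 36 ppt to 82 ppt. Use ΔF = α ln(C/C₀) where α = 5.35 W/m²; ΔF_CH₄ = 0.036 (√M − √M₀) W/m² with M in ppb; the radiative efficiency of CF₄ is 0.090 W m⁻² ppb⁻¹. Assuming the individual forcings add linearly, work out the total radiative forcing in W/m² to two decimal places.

CO₂: 5.35 × ln(835/403) = 5.35 × ln(2.07196) = 5.35 × 0.72850 = 3.8975 W/m².
CH₄: 0.036 × (√3256 − √741) = 0.036 × (57.0614 − 27.2213) = 0.036 × 29.8401 = 1.0742 W/m².
CF₄: Δ = 82 − 36 = 46 ppt = 0.046 ppb; ΔF = 0.090 × 0.046 = 0.0041 W/m².
Total ΔF = 3.8975 + 1.0742 + 0.0041 = 4.9758 W/m².

ΔF = 4.98 W/m²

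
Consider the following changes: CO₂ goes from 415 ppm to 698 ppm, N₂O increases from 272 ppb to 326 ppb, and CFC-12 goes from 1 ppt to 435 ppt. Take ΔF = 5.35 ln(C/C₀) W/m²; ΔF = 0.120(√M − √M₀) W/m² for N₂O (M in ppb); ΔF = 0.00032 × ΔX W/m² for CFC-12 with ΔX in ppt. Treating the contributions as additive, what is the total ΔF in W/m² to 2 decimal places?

CO₂: 5.35 × ln(698/415) = 5.35 × ln(1.68193) = 5.35 × 0.51994 = 2.7817 W/m².
N₂O: 0.120 × (√326 − √272) = 0.120 × (18.0555 − 16.4924) = 0.120 × 1.5631 = 0.1876 W/m².
CFC-12: ΔF = 0.00032 × (435 − 1) = 0.00032 × 434 = 0.1389 W/m².
Total ΔF = 2.7817 + 0.1876 + 0.1389 = 3.1082 W/m².

ΔF = 3.11 W/m²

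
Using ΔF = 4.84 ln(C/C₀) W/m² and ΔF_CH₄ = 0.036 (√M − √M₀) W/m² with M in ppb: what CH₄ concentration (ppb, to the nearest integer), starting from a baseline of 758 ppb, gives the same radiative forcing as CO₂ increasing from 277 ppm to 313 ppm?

CO₂ forcing: 4.84 × ln(313/277) = 4.84 × 0.122186 = 0.59138 W/m².
Set 0.036(√M − √758) = 0.59138: √M = 0.59138/0.036 + √758 = 16.4272 + 27.5318 = 43.9590.
M = (43.9590)² = 1932.39 ppb.

M ≈ 1932 ppb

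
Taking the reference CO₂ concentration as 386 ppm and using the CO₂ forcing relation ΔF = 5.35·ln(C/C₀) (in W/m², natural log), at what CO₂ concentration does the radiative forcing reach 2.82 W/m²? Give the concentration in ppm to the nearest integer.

C ≈ 654 ppm

Set 5.35 ln(C/386) = 2.82, so ln(C/386) = 2.82/5.35 = 0.52710.
Then C/386 = e^0.52710 = 1.69401, giving C = 386 × 1.69401 = 653.89 ppm.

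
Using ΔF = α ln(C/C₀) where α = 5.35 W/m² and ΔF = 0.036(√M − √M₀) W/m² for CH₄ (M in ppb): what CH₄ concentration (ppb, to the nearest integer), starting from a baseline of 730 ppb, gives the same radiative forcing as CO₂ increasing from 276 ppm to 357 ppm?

M ≈ 4259 ppb

CO₂ forcing: 5.35 × ln(357/276) = 5.35 × 0.257335 = 1.37674 W/m².
Set 0.036(√M − √730) = 1.37674: √M = 1.37674/0.036 + √730 = 38.2428 + 27.0185 = 65.2613.
M = (65.2613)² = 4259.04 ppb.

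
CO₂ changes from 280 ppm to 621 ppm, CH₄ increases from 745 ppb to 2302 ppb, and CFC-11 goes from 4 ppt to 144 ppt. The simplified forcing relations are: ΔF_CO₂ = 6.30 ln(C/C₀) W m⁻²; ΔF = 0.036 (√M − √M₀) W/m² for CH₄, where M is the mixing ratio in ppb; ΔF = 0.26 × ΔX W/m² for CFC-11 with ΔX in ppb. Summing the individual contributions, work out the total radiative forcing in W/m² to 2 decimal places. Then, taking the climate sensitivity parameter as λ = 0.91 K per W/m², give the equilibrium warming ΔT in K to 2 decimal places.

ΔF = 5.80 W/m²; ΔT = 5.28 K

CO₂: 6.30 × ln(621/280) = 6.30 × ln(2.21786) = 6.30 × 0.79654 = 5.0182 W/m².
CH₄: 0.036 × (√2302 − √745) = 0.036 × (47.9792 − 27.2947) = 0.036 × 20.6845 = 0.7446 W/m².
CFC-11: Δ = 144 − 4 = 140 ppt = 0.140 ppb; ΔF = 0.26 × 0.140 = 0.0364 W/m².
Total ΔF = 5.0182 + 0.7446 + 0.0364 = 5.7992 W/m².
ΔT = λ ΔF = 0.91 × 5.80 = 5.2780 K.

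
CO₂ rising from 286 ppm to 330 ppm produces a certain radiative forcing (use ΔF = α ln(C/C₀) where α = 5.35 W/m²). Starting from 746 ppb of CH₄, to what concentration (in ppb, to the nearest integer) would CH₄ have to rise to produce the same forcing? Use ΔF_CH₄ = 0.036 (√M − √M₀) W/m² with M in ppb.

M ≈ 2360 ppb

CO₂ forcing: 5.35 × ln(330/286) = 5.35 × 0.143101 = 0.76559 W/m².
Set 0.036(√M − √746) = 0.76559: √M = 0.76559/0.036 + √746 = 21.2664 + 27.3130 = 48.5794.
M = (48.5794)² = 2359.96 ppb.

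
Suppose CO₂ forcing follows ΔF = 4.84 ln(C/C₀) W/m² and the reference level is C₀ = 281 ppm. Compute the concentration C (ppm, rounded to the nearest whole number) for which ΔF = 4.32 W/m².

C ≈ 686 ppm

Set 4.84 ln(C/281) = 4.32, so ln(C/281) = 4.32/4.84 = 0.89256.
Then C/281 = e^0.89256 = 2.44137, giving C = 281 × 2.44137 = 686.02 ppm.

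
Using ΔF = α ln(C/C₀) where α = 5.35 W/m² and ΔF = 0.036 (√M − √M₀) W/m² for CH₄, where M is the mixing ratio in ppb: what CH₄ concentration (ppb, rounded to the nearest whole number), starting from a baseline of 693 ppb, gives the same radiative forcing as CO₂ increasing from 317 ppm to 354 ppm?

M ≈ 1826 ppb

CO₂ forcing: 5.35 × ln(354/317) = 5.35 × 0.110395 = 0.59061 W/m².
Set 0.036(√M − √693) = 0.59061: √M = 0.59061/0.036 + √693 = 16.4058 + 26.3249 = 42.7307.
M = (42.7307)² = 1825.91 ppb.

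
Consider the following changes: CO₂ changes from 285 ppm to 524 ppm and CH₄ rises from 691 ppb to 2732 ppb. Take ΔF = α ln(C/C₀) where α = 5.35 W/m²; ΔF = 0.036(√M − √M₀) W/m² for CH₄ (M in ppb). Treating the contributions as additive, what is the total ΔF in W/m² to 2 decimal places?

CO₂: 5.35 × ln(524/285) = 5.35 × ln(1.83860) = 5.35 × 0.60900 = 3.2582 W/m².
CH₄: 0.036 × (√2732 − √691) = 0.036 × (52.2685 − 26.2869) = 0.036 × 25.9816 = 0.9353 W/m².
Total ΔF = 3.2582 + 0.9353 = 4.1935 W/m².

ΔF = 4.19 W/m²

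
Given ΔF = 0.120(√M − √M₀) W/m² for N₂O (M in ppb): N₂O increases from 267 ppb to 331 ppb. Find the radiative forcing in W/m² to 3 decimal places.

ΔF = 0.222 W/m²

N₂O: 0.120 × (√331 − √267) = 0.120 × (18.1934 − 16.3401) = 0.120 × 1.8533 = 0.2224 W/m².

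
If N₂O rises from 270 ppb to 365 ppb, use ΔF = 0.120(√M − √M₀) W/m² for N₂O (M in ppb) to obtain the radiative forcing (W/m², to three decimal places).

N₂O: 0.120 × (√365 − √270) = 0.120 × (19.1050 − 16.4317) = 0.120 × 2.6733 = 0.3208 W/m².

ΔF = 0.321 W/m²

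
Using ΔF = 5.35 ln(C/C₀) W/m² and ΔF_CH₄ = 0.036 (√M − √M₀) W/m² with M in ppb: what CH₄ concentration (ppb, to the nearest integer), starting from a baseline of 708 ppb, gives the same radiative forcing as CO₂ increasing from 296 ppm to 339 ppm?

CO₂ forcing: 5.35 × ln(339/296) = 5.35 × 0.135641 = 0.72568 W/m².
Set 0.036(√M − √708) = 0.72568: √M = 0.72568/0.036 + √708 = 20.1578 + 26.6083 = 46.7661.
M = (46.7661)² = 2187.07 ppb.

M ≈ 2187 ppb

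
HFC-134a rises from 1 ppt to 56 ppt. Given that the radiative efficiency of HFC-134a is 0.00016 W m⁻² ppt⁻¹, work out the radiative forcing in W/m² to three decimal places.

HFC-134a: ΔF = 0.00016 × (56 − 1) = 0.00016 × 55 = 0.0088 W/m².

ΔF = 0.009 W/m²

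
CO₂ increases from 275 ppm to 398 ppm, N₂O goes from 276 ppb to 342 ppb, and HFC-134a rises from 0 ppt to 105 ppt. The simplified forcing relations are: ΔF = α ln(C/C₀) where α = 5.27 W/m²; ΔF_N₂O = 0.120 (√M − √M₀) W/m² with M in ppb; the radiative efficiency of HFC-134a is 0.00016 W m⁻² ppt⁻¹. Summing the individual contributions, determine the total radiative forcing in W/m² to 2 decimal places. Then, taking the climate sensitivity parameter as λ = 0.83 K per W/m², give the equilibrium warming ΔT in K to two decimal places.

ΔF = 2.19 W/m²; ΔT = 1.82 K

CO₂: 5.27 × ln(398/275) = 5.27 × ln(1.44727) = 5.27 × 0.36968 = 1.9482 W/m².
N₂O: 0.120 × (√342 − √276) = 0.120 × (18.4932 − 16.6132) = 0.120 × 1.8800 = 0.2256 W/m².
HFC-134a: ΔF = 0.00016 × (105 − 0) = 0.00016 × 105 = 0.0168 W/m².
Total ΔF = 1.9482 + 0.2256 + 0.0168 = 2.1906 W/m².
ΔT = λ ΔF = 0.83 × 2.19 = 1.8177 K.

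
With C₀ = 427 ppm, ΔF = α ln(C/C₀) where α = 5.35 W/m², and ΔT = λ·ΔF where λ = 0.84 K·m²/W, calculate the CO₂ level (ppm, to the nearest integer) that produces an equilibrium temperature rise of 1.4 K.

Required forcing: ΔF = ΔT/λ = 1.4/0.84 = 1.6667 W/m².
Then ln(C/427) = ΔF/5.35 = 1.6667/5.35 = 0.31153.
So C = 427 × e^0.31153 = 427 × 1.36551 = 583.07 ppm.

C ≈ 583 ppm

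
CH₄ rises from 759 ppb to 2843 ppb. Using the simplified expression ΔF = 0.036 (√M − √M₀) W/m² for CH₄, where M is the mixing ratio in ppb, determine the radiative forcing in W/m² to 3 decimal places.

CH₄: 0.036 × (√2843 − √759) = 0.036 × (53.3198 − 27.5500) = 0.036 × 25.7698 = 0.9277 W/m².

ΔF = 0.928 W/m²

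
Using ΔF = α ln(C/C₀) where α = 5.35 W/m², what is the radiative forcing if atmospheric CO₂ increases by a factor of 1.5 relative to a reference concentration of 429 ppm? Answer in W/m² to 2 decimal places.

Because the forcing depends only on the ratio C/C₀, the initial concentration does not enter.
ΔF = 5.35 × ln(1.5) = 5.35 × 0.40547 = 2.1693 W/m².

ΔF = 2.17 W/m²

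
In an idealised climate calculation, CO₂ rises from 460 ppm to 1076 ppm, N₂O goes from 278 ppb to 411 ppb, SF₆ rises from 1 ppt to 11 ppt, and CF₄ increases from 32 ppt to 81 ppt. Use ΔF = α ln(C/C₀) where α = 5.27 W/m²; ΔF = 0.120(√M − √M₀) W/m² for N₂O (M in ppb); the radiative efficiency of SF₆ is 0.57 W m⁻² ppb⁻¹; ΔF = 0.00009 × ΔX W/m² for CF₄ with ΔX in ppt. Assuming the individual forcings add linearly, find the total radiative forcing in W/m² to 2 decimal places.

CO₂: 5.27 × ln(1076/460) = 5.27 × ln(2.33913) = 5.27 × 0.84978 = 4.4783 W/m².
N₂O: 0.120 × (√411 − √278) = 0.120 × (20.2731 − 16.6733) = 0.120 × 3.5998 = 0.4320 W/m².
SF₆: Δ = 11 − 1 = 10 ppt = 0.010 ppb; ΔF = 0.57 × 0.010 = 0.0057 W/m².
CF₄: ΔF = 0.00009 × (81 − 32) = 0.00009 × 49 = 0.0044 W/m².
Total ΔF = 4.4783 + 0.4320 + 0.0057 + 0.0044 = 4.9204 W/m².

ΔF = 4.92 W/m²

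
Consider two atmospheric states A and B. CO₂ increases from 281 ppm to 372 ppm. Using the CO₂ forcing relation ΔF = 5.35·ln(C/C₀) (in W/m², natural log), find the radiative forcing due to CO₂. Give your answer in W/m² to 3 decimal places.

CO₂: 5.35 × ln(372/281) = 5.35 × ln(1.32384) = 5.35 × 0.28054 = 1.5009 W/m².

ΔF = 1.501 W/m²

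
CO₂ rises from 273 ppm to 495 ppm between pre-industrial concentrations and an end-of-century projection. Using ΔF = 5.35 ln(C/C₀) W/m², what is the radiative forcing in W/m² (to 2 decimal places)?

ΔF = 3.18 W/m²

CO₂ absorption bands are partially saturated, so forcing scales with the logarithm of the concentration ratio.
CO₂: 5.35 × ln(495/273) = 5.35 × ln(1.81319) = 5.35 × 0.59509 = 3.1837 W/m².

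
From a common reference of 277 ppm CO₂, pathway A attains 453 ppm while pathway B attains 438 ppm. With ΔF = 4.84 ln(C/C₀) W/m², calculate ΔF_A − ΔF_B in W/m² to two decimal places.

ΔF_A = 4.84 ln(453/277) = 4.84 × 0.49187 = 2.3807 W/m².
ΔF_B = 4.84 ln(438/277) = 4.84 × 0.45820 = 2.2177 W/m².
Difference: 2.3807 − 2.2177 = 0.1630 W/m².
(Equivalently, ΔF_A − ΔF_B = 4.84 ln(453/438) = 4.84 × 0.03367 = 0.1630 W/m².)

ΔF_A − ΔF_B = 0.16 W/m²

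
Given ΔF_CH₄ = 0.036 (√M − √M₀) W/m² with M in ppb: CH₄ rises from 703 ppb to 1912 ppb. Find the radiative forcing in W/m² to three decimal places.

CH₄: 0.036 × (√1912 − √703) = 0.036 × (43.7264 − 26.5141) = 0.036 × 17.2123 = 0.6196 W/m².

ΔF = 0.620 W/m²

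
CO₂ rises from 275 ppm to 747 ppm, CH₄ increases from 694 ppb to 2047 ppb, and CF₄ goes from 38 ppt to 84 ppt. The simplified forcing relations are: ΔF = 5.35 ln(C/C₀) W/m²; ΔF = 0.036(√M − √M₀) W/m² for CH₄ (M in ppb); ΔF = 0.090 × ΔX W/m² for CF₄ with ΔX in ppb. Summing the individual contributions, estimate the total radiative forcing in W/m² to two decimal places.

CO₂: 5.35 × ln(747/275) = 5.35 × ln(2.71636) = 5.35 × 0.99929 = 5.3462 W/m².
CH₄: 0.036 × (√2047 − √694) = 0.036 × (45.2438 − 26.3439) = 0.036 × 18.8999 = 0.6804 W/m².
CF₄: Δ = 84 − 38 = 46 ppt = 0.046 ppb; ΔF = 0.090 × 0.046 = 0.0041 W/m².
Total ΔF = 5.3462 + 0.6804 + 0.0041 = 6.0307 W/m².

ΔF = 6.03 W/m²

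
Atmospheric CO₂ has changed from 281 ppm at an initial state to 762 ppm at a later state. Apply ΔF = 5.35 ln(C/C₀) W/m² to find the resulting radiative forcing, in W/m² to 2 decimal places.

CO₂ absorption bands are partially saturated, so forcing scales with the logarithm of the concentration ratio.
CO₂: 5.35 × ln(762/281) = 5.35 × ln(2.71174) = 5.35 × 0.99759 = 5.3371 W/m².

ΔF = 5.34 W/m²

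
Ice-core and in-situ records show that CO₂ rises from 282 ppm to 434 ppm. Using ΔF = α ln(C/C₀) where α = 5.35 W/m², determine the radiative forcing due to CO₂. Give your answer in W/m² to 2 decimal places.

ΔF = 2.31 W/m²

CO₂: 5.35 × ln(434/282) = 5.35 × ln(1.53901) = 5.35 × 0.43114 = 2.3066 W/m².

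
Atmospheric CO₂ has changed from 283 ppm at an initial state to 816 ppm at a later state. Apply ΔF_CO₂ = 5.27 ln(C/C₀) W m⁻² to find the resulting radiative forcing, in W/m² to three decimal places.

ΔF = 5.581 W/m²

CO₂ absorption bands are partially saturated, so forcing scales with the logarithm of the concentration ratio.
CO₂: 5.27 × ln(816/283) = 5.27 × ln(2.88339) = 5.27 × 1.05897 = 5.5808 W/m².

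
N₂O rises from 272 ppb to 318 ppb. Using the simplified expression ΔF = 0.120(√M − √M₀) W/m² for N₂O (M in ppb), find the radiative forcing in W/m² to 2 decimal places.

N₂O: 0.120 × (√318 − √272) = 0.120 × (17.8326 − 16.4924) = 0.120 × 1.3402 = 0.1608 W/m².

ΔF = 0.16 W/m²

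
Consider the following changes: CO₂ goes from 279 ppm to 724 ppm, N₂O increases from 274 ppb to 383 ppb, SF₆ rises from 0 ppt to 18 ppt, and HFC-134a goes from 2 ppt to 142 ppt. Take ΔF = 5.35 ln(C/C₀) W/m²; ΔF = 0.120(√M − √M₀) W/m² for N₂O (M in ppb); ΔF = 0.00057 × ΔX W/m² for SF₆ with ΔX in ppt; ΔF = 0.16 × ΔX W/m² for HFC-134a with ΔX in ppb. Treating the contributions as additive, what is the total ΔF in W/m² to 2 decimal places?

CO₂: 5.35 × ln(724/279) = 5.35 × ln(2.59498) = 5.35 × 0.95358 = 5.1017 W/m².
N₂O: 0.120 × (√383 − √274) = 0.120 × (19.5704 − 16.5529) = 0.120 × 3.0175 = 0.3621 W/m².
SF₆: ΔF = 0.00057 × (18 − 0) = 0.00057 × 18 = 0.0103 W/m².
HFC-134a: Δ = 142 − 2 = 140 ppt = 0.140 ppb; ΔF = 0.16 × 0.140 = 0.0224 W/m².
Total ΔF = 5.1017 + 0.3621 + 0.0103 + 0.0224 = 5.4965 W/m².

ΔF = 5.50 W/m²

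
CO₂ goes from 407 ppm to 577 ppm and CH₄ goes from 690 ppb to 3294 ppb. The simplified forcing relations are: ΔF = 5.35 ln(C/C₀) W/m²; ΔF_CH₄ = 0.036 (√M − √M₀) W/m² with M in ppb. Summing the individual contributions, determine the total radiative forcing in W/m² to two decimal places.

ΔF = 2.99 W/m²

CO₂: 5.35 × ln(577/407) = 5.35 × ln(1.41769) = 5.35 × 0.34903 = 1.8673 W/m².
CH₄: 0.036 × (√3294 − √690) = 0.036 × (57.3934 − 26.2679) = 0.036 × 31.1255 = 1.1205 W/m².
Total ΔF = 1.8673 + 1.1205 = 2.9878 W/m².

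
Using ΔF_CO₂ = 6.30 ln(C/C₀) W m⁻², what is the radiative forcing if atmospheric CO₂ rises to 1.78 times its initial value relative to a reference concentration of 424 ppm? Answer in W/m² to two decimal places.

ΔF = 3.63 W/m²

Because the forcing depends only on the ratio C/C₀, the initial concentration does not enter.
ΔF = 6.30 × ln(1.78) = 6.30 × 0.57661 = 3.6326 W/m².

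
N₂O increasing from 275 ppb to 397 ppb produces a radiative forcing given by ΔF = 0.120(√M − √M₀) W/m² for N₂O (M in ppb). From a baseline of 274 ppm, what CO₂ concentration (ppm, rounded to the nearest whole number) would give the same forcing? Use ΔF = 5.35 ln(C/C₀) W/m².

C ≈ 295 ppm

N₂O forcing: 0.120 × (√397 − √275) = 0.120 × (19.9249 − 16.5831) = 0.120 × 3.3418 = 0.40102 W/m².
Set 5.35 ln(C/274) = 0.40102: ln(C/274) = 0.40102/5.35 = 0.07496, so C = 274 × e^0.07496 = 274 × 1.07784 = 295.33 ppm.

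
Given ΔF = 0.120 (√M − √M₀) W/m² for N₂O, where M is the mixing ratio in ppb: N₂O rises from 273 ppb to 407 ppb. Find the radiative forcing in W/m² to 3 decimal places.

ΔF = 0.438 W/m²

N₂O: 0.120 × (√407 − √273) = 0.120 × (20.1742 − 16.5227) = 0.120 × 3.6515 = 0.4382 W/m².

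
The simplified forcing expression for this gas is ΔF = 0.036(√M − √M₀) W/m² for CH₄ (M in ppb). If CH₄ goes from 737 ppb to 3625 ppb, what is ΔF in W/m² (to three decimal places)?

ΔF = 1.190 W/m²

CH₄: 0.036 × (√3625 − √737) = 0.036 × (60.2080 − 27.1477) = 0.036 × 33.0603 = 1.1902 W/m².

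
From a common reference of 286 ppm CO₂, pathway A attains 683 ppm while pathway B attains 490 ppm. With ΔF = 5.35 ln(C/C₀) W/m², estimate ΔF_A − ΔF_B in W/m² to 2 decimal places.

ΔF_A − ΔF_B = 1.78 W/m²

ΔF_A = 5.35 ln(683/286) = 5.35 × 0.87050 = 4.6572 W/m².
ΔF_B = 5.35 ln(490/286) = 5.35 × 0.53841 = 2.8805 W/m².
Difference: 4.6572 − 2.8805 = 1.7767 W/m².
(Equivalently, ΔF_A − ΔF_B = 5.35 ln(683/490) = 5.35 × 0.33209 = 1.7767 W/m².)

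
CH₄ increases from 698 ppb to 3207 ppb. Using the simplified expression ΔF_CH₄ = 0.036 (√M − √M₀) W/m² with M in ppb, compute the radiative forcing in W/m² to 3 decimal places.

ΔF = 1.088 W/m²

CH₄: 0.036 × (√3207 − √698) = 0.036 × (56.6304 − 26.4197) = 0.036 × 30.2107 = 1.0876 W/m².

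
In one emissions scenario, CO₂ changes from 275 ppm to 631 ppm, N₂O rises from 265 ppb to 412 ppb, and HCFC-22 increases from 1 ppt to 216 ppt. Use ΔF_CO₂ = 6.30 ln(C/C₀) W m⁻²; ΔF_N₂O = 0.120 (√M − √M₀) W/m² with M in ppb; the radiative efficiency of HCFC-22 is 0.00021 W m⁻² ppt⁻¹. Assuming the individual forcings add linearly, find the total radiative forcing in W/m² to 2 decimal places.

ΔF = 5.76 W/m²

CO₂: 6.30 × ln(631/275) = 6.30 × ln(2.29455) = 6.30 × 0.83054 = 5.2324 W/m².
N₂O: 0.120 × (√412 − √265) = 0.120 × (20.2978 − 16.2788) = 0.120 × 4.0190 = 0.4823 W/m².
HCFC-22: ΔF = 0.00021 × (216 − 1) = 0.00021 × 215 = 0.0452 W/m².
Total ΔF = 5.2324 + 0.4823 + 0.0452 = 5.7599 W/m².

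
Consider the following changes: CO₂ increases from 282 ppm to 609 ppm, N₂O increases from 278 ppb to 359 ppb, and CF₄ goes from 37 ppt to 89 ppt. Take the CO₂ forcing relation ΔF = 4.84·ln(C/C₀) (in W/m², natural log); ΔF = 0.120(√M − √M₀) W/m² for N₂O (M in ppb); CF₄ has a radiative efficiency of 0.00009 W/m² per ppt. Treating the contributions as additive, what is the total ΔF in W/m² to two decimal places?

CO₂: 4.84 × ln(609/282) = 4.84 × ln(2.15957) = 4.84 × 0.76991 = 3.7264 W/m².
N₂O: 0.120 × (√359 − √278) = 0.120 × (18.9473 − 16.6733) = 0.120 × 2.2740 = 0.2729 W/m².
CF₄: ΔF = 0.00009 × (89 − 37) = 0.00009 × 52 = 0.0047 W/m².
Total ΔF = 3.7264 + 0.2729 + 0.0047 = 4.0040 W/m².

ΔF = 4.00 W/m²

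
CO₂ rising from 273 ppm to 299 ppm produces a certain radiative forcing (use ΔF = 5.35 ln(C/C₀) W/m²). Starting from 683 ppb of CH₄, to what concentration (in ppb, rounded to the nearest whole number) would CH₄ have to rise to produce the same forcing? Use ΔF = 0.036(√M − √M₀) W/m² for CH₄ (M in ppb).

M ≈ 1572 ppb

CO₂ forcing: 5.35 × ln(299/273) = 5.35 × 0.090972 = 0.48670 W/m².
Set 0.036(√M − √683) = 0.48670: √M = 0.48670/0.036 + √683 = 13.5194 + 26.1343 = 39.6537.
M = (39.6537)² = 1572.42 ppb.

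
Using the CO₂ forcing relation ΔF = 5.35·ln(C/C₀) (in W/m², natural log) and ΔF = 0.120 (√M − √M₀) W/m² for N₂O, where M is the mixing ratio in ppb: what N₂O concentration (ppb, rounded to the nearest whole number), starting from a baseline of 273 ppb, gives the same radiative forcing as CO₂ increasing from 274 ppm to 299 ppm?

M ≈ 417 ppb

CO₂ forcing: 5.35 × ln(299/274) = 5.35 × 0.087315 = 0.46714 W/m².
Set 0.120(√M − √273) = 0.46714: √M = 0.46714/0.120 + √273 = 3.8928 + 16.5227 = 20.4155.
M = (20.4155)² = 416.79 ppb.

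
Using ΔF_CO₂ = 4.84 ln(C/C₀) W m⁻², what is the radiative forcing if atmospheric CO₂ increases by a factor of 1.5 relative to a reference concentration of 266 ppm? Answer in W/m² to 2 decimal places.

ΔF = 1.96 W/m²

ΔF = 4.84 × ln(1.5) = 4.84 × 0.40547 = 1.9625 W/m².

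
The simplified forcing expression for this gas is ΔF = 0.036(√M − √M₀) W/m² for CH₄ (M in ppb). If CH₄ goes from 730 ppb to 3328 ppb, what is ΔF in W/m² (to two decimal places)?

CH₄: 0.036 × (√3328 − √730) = 0.036 × (57.6888 − 27.0185) = 0.036 × 30.6703 = 1.1041 W/m².

ΔF = 1.10 W/m²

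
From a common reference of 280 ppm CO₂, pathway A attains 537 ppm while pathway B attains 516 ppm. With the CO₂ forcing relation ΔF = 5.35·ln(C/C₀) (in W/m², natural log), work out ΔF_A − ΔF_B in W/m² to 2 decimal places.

ΔF_A = 5.35 ln(537/280) = 5.35 × 0.65121 = 3.4840 W/m².
ΔF_B = 5.35 ln(516/280) = 5.35 × 0.61132 = 3.2706 W/m².
Difference: 3.4840 − 3.2706 = 0.2134 W/m².
(Equivalently, ΔF_A − ΔF_B = 5.35 ln(537/516) = 5.35 × 0.03989 = 0.2134 W/m².)

ΔF_A − ΔF_B = 0.21 W/m²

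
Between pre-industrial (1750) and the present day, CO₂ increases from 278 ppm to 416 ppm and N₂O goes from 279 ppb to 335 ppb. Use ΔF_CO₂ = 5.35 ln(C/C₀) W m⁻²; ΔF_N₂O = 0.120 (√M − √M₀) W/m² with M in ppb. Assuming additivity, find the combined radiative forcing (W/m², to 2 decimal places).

ΔF = 2.35 W/m²

CO₂: 5.35 × ln(416/278) = 5.35 × ln(1.49640) = 5.35 × 0.40306 = 2.1564 W/m².
N₂O: 0.120 × (√335 − √279) = 0.120 × (18.3030 − 16.7033) = 0.120 × 1.5997 = 0.1920 W/m².
Total ΔF = 2.1564 + 0.1920 = 2.3484 W/m².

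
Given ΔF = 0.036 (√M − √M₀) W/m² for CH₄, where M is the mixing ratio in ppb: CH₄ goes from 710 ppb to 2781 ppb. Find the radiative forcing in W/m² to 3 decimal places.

ΔF = 0.939 W/m²

CH₄: 0.036 × (√2781 − √710) = 0.036 × (52.7352 − 26.6458) = 0.036 × 26.0894 = 0.9392 W/m².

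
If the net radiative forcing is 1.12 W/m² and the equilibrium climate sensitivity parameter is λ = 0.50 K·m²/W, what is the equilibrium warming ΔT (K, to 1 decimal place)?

ΔT = λ ΔF = 0.50 × 1.12 = 0.5600 K.

ΔT = 0.6 K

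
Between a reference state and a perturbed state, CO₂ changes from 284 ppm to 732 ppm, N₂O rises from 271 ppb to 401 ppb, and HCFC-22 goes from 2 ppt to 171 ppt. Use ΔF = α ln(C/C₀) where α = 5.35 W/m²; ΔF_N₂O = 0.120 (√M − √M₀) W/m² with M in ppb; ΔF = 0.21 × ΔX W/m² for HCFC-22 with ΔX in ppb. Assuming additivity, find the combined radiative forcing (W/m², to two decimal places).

ΔF = 5.53 W/m²

CO₂: 5.35 × ln(732/284) = 5.35 × ln(2.57746) = 5.35 × 0.94680 = 5.0654 W/m².
N₂O: 0.120 × (√401 − √271) = 0.120 × (20.0250 − 16.4621) = 0.120 × 3.5629 = 0.4275 W/m².
HCFC-22: Δ = 171 − 2 = 169 ppt = 0.169 ppb; ΔF = 0.21 × 0.169 = 0.0355 W/m².
Total ΔF = 5.0654 + 0.4275 + 0.0355 = 5.5284 W/m².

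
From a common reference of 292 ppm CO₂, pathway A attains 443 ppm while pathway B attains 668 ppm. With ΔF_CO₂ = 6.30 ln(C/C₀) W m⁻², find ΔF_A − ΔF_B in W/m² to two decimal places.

ΔF_A = 6.30 ln(443/292) = 6.30 × 0.41682 = 2.6260 W/m².
ΔF_B = 6.30 ln(668/292) = 6.30 × 0.82753 = 5.2134 W/m².
Difference: 2.6260 − 5.2134 = -2.5874 W/m².

ΔF_A − ΔF_B = -2.59 W/m²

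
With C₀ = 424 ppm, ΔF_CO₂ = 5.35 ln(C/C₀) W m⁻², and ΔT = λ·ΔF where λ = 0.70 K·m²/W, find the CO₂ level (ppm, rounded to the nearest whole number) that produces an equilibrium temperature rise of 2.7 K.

Required forcing: ΔF = ΔT/λ = 2.7/0.70 = 3.8571 W/m².
Then ln(C/424) = ΔF/5.35 = 3.8571/5.35 = 0.72095.
So C = 424 × e^0.72095 = 424 × 2.05639 = 871.91 ppm.

C ≈ 872 ppm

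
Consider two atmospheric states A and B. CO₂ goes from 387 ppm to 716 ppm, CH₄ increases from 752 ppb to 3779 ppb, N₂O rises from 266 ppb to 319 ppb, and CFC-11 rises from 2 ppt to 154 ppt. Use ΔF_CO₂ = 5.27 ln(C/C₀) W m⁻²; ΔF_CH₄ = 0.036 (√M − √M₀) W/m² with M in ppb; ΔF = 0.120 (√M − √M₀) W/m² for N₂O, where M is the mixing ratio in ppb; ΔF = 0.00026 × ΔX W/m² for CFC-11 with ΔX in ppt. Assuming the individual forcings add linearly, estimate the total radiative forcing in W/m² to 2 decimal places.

CO₂: 5.27 × ln(716/387) = 5.27 × ln(1.85013) = 5.27 × 0.61526 = 3.2424 W/m².
CH₄: 0.036 × (√3779 − √752) = 0.036 × (61.4736 − 27.4226) = 0.036 × 34.0510 = 1.2258 W/m².
N₂O: 0.120 × (√319 − √266) = 0.120 × (17.8606 − 16.3095) = 0.120 × 1.5511 = 0.1861 W/m².
CFC-11: ΔF = 0.00026 × (154 − 2) = 0.00026 × 152 = 0.0395 W/m².
Total ΔF = 3.2424 + 1.2258 + 0.1861 + 0.0395 = 4.6938 W/m².

ΔF = 4.69 W/m²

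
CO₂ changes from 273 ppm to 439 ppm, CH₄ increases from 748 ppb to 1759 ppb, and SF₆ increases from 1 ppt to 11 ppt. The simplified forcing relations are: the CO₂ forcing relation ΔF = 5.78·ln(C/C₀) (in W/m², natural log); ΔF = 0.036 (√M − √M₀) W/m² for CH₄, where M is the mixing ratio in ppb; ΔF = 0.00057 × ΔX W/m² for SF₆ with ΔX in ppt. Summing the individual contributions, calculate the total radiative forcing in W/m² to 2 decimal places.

CO₂: 5.78 × ln(439/273) = 5.78 × ln(1.60806) = 5.78 × 0.47503 = 2.7457 W/m².
CH₄: 0.036 × (√1759 − √748) = 0.036 × (41.9404 − 27.3496) = 0.036 × 14.5908 = 0.5253 W/m².
SF₆: ΔF = 0.00057 × (11 − 1) = 0.00057 × 10 = 0.0057 W/m².
Total ΔF = 2.7457 + 0.5253 + 0.0057 = 3.2767 W/m².

ΔF = 3.28 W/m²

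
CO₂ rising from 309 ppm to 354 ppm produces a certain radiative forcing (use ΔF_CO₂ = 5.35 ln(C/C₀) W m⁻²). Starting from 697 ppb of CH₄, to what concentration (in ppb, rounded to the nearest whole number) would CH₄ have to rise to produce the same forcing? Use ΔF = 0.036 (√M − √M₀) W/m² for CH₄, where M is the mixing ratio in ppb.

M ≈ 2172 ppb

CO₂ forcing: 5.35 × ln(354/309) = 5.35 × 0.135956 = 0.72736 W/m².
Set 0.036(√M − √697) = 0.72736: √M = 0.72736/0.036 + √697 = 20.2044 + 26.4008 = 46.6052.
M = (46.6052)² = 2172.04 ppb.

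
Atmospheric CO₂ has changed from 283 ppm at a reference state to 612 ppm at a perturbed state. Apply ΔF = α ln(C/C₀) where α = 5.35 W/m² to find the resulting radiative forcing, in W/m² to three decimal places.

CO₂ absorption bands are partially saturated, so forcing scales with the logarithm of the concentration ratio.
CO₂: 5.35 × ln(612/283) = 5.35 × ln(2.16254) = 5.35 × 0.77128 = 4.1263 W/m².

ΔF = 4.126 W/m²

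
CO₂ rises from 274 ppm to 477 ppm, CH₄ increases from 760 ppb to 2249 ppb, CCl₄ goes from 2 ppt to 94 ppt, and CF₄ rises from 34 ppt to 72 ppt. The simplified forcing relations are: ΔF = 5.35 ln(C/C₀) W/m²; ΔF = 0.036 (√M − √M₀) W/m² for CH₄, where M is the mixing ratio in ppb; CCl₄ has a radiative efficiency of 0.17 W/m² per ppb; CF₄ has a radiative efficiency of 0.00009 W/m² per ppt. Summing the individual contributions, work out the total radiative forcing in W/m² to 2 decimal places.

CO₂: 5.35 × ln(477/274) = 5.35 × ln(1.74088) = 5.35 × 0.55439 = 2.9660 W/m².
CH₄: 0.036 × (√2249 − √760) = 0.036 × (47.4236 − 27.5681) = 0.036 × 19.8555 = 0.7148 W/m².
CCl₄: Δ = 94 − 2 = 92 ppt = 0.092 ppb; ΔF = 0.17 × 0.092 = 0.0156 W/m².
CF₄: ΔF = 0.00009 × (72 − 34) = 0.00009 × 38 = 0.0034 W/m².
Total ΔF = 2.9660 + 0.7148 + 0.0156 + 0.0034 = 3.6998 W/m².

ΔF = 3.70 W/m²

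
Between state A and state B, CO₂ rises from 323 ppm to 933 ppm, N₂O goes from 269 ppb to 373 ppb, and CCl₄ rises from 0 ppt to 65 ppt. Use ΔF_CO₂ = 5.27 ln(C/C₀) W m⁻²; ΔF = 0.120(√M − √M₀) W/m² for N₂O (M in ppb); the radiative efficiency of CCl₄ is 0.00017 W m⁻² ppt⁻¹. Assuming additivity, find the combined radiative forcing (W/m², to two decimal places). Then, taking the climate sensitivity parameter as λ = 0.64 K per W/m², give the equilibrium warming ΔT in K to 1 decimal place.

CO₂: 5.27 × ln(933/323) = 5.27 × ln(2.88854) = 5.27 × 1.06075 = 5.5902 W/m².
N₂O: 0.120 × (√373 − √269) = 0.120 × (19.3132 − 16.4012) = 0.120 × 2.9120 = 0.3494 W/m².
CCl₄: ΔF = 0.00017 × (65 − 0) = 0.00017 × 65 = 0.0111 W/m².
Total ΔF = 5.5902 + 0.3494 + 0.0111 = 5.9507 W/m².
ΔT = λ ΔF = 0.64 × 5.95 = 3.8080 K.

ΔF = 5.95 W/m²; ΔT = 3.8 K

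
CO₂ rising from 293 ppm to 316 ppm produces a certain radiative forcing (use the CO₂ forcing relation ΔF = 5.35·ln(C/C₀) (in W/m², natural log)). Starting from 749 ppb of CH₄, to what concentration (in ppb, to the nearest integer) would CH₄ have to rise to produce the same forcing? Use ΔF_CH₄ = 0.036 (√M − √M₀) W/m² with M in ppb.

M ≈ 1490 ppb

CO₂ forcing: 5.35 × ln(316/293) = 5.35 × 0.075570 = 0.40430 W/m².
Set 0.036(√M − √749) = 0.40430: √M = 0.40430/0.036 + √749 = 11.2306 + 27.3679 = 38.5985.
M = (38.5985)² = 1489.84 ppb.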